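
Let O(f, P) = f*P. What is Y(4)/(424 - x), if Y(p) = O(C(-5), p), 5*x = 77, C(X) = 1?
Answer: 20/2043 ≈ 0.0097895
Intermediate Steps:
x = 77/5 (x = (⅕)*77 = 77/5 ≈ 15.400)
O(f, P) = P*f
Y(p) = p (Y(p) = p*1 = p)
Y(4)/(424 - x) = 4/(424 - 1*77/5) = 4/(424 - 77/5) = 4/(2043/5) = 4*(5/2043) = 20/2043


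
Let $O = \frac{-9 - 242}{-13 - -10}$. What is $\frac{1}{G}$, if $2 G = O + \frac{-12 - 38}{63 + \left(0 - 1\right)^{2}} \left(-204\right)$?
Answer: $\frac{48}{5833} \approx 0.008229$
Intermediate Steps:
$O = \frac{251}{3}$ ($O = - \frac{251}{-13 + \left(-73 + 83\right)} = - \frac{251}{-13 + 10} = - \frac{251}{-3} = \left(-251\right) \left(- \frac{1}{3}\right) = \frac{251}{3} \approx 83.667$)
$G = \frac{5833}{48}$ ($G = \frac{\frac{251}{3} + \frac{-12 - 38}{63 + \left(0 - 1\right)^{2}} \left(-204\right)}{2} = \frac{\frac{251}{3} + - \frac{50}{63 + \left(-1\right)^{2}} \left(-204\right)}{2} = \frac{\frac{251}{3} + - \frac{50}{63 + 1} \left(-204\right)}{2} = \frac{\frac{251}{3} + - \frac{50}{64} \left(-204\right)}{2} = \frac{\frac{251}{3} + \left(-50\right) \frac{1}{64} \left(-204\right)}{2} = \frac{\frac{251}{3} - - \frac{1275}{8}}{2} = \frac{\frac{251}{3} + \frac{1275}{8}}{2} = \frac{1}{2} \cdot \frac{5833}{24} = \frac{5833}{48} \approx 121.52$)
$\frac{1}{G} = \frac{1}{\frac{5833}{48}} = \frac{48}{5833}$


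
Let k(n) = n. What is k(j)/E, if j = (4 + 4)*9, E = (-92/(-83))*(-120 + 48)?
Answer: -83/92 ≈ -0.90217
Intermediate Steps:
E = -6624/83 (E = -92*(-1/83)*(-72) = (92/83)*(-72) = -6624/83 ≈ -79.807)
j = 72 (j = 8*9 = 72)
k(j)/E = 72/(-6624/83) = 72*(-83/6624) = -83/92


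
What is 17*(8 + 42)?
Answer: 850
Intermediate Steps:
17*(8 + 42) = 17*50 = 850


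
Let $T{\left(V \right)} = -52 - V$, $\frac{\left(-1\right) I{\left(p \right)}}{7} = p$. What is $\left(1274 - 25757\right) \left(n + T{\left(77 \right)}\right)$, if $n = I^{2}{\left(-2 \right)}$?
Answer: $-1640361$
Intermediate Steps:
$I{\left(p \right)} = - 7 p$
$n = 196$ ($n = \left(\left(-7\right) \left(-2\right)\right)^{2} = 14^{2} = 196$)
$\left(1274 - 25757\right) \left(n + T{\left(77 \right)}\right) = \left(1274 - 25757\right) \left(196 - 129\right) = - 24483 \left(196 - 129\right) = \left(-24483\right) 67 = -1640361$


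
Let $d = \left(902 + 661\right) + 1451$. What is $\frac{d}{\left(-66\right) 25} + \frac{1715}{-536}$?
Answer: $- \frac{202057}{40200} \approx -5.0263$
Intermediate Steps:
$d = 3014$ ($d = 1563 + 1451 = 3014$)
$\frac{d}{\left(-66\right) 25} + \frac{1715}{-536} = \frac{3014}{\left(-66\right) 25} + \frac{1715}{-536} = \frac{3014}{-1650} + 1715 \left(- \frac{1}{536}\right) = 3014 \left(- \frac{1}{1650}\right) - \frac{1715}{536} = - \frac{137}{75} - \frac{1715}{536} = - \frac{202057}{40200}$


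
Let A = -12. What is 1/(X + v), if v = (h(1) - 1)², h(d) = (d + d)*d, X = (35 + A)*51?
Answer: 1/1174 ≈ 0.00085179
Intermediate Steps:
X = 1173 (X = (35 - 12)*51 = 23*51 = 1173)
h(d) = 2*d² (h(d) = (2*d)*d = 2*d²)
v = 1 (v = (2*1² - 1)² = (2*1 - 1)² = (2 - 1)² = 1² = 1)
1/(X + v) = 1/(1173 + 1) = 1/1174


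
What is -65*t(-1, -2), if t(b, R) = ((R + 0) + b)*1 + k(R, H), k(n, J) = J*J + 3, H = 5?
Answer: -1625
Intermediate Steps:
k(n, J) = 3 + J² (k(n, J) = J² + 3 = 3 + J²)
t(b, R) = 28 + R + b (t(b, R) = ((R + 0) + b)*1 + (3 + 5²) = (R + b)*1 + (3 + 25) = (R + b) + 28 = 28 + R + b)
-65*t(-1, -2) = -65*(28 - 2 - 1) = -65*25 = -1625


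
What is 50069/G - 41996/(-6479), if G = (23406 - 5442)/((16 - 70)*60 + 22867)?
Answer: 6367695336121/116388756 ≈ 54711.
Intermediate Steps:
G = 17964/19627 (G = 17964/(-54*60 + 22867) = 17964/(-3240 + 22867) = 17964/19627 ≈ 0.91527)
50069/G - 41996/(-6479) = 50069/(17964/19627) - 41996/(-6479) = 50069*(19627/17964) - 41996*(-1/6479) = 982704263/17964 + 41996/6479 = 6367695336121/116388756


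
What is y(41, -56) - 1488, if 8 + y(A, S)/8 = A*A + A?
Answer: 12224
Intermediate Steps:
y(A, S) = -64 + 8*A + 8*A**2 (y(A, S) = -64 + 8*(A*A + A) = -64 + 8*(A**2 + A) = -64 + 8*(A + A**2) = -64 + (8*A + 8*A**2) = -64 + 8*A + 8*A**2)
y(41, -56) - 1488 = (-64 + 8*41 + 8*41**2) - 1488 = (-64 + 328 + 8*1681) - 1488 = (-64 + 328 + 13448) - 1488 = 13712 - 1488 = 12224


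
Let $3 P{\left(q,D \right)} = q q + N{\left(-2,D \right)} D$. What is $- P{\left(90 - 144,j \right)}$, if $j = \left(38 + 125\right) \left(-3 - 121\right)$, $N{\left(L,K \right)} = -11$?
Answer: $- \frac{225248}{3} \approx -75083.0$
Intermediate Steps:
$j = -20212$ ($j = 163 \left(-124\right) = -20212$)
$P{\left(q,D \right)} = - \frac{11 D}{3} + \frac{q^{2}}{3}$ ($P{\left(q,D \right)} = \frac{q q - 11 D}{3} = \frac{q^{2} - 11 D}{3} = - \frac{11 D}{3} + \frac{q^{2}}{3}$)
$- P{\left(90 - 144,j \right)} = - (\left(- \frac{11}{3}\right) \left(-20212\right) + \frac{\left(90 - 144\right)^{2}}{3}) = - (\frac{222332}{3} + \frac{\left(90 - 144\right)^{2}}{3}) = - (\frac{222332}{3} + \frac{\left(-54\right)^{2}}{3}) = - (\frac{222332}{3} + \frac{1}{3} \cdot 2916) = - (\frac{222332}{3} + 972) = \left(-1\right) \frac{225248}{3} = - \frac{225248}{3}$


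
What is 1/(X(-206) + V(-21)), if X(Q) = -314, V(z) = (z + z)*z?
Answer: 1/568 ≈ 0.0017606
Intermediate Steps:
V(z) = 2*z² (V(z) = (2*z)*z = 2*z²)
1/(X(-206) + V(-21)) = 1/(-314 + 2*(-21)²) = 1/(-314 + 2*441) = 1/(-314 + 882) = 1/568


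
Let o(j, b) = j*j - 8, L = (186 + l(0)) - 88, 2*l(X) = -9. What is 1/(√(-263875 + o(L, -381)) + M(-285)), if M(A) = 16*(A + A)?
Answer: -36480/333718163 - 2*I*√1020563/333718163 ≈ -0.00010931 - 6.0544e-6*I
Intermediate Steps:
l(X) = -9/2 (l(X) = (½)*(-9) = -9/2)
L = 187/2 (L = (186 - 9/2) - 88 = 363/2 - 88 = 187/2 ≈ 93.500)
o(j, b) = -8 + j² (o(j, b) = j² - 8 = -8 + j²)
M(A) = 32*A (M(A) = 16*(2*A) = 32*A)
1/(√(-263875 + o(L, -381)) + M(-285)) = 1/(√(-263875 + (-8 + (187/2)²)) + 32*(-285)) = 1/(√(-263875 + (-8 + 34969/4)) - 9120) = 1/(√(-263875 + 34937/4) - 9120) = 1/(√(-1020563/4) - 9120) = 1/(I*√1020563/2 - 9120) = 1/(-9120 + I*√1020563/2)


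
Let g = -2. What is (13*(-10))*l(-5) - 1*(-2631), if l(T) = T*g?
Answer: 1331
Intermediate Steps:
l(T) = -2*T (l(T) = T*(-2) = -2*T)
(13*(-10))*l(-5) - 1*(-2631) = (13*(-10))*(-2*(-5)) - 1*(-2631) = -130*10 + 2631 = -1300 + 2631 = 1331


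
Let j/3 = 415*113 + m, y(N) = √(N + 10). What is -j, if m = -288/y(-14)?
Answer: -140685 - 432*I ≈ -1.4069e+5 - 432.0*I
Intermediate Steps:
y(N) = √(10 + N)
m = 144*I (m = -288/√(10 - 14) = -288*(-I/2) = -(-144)*I = 144*I ≈ 144.0*I)
j = 140685 + 432*I (j = 3*(415*113 + 144*I) = 3*(46895 + 144*I) = 140685 + 432*I ≈ 1.4069e+5 + 432.0*I)
-j = -(140685 + 432*I) = -140685 - 432*I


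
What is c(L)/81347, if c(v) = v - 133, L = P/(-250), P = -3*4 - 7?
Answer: -33231/20336750 ≈ -0.0016340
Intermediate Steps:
P = -19 (P = -12 - 7 = -19)
L = 19/250 (L = -19/(-250) = -19*(-1/250) = 19/250 ≈ 0.076000)
c(v) = -133 + v
c(L)/81347 = (-133 + 19/250)/81347 = -33231/250*1/81347 = -33231/20336750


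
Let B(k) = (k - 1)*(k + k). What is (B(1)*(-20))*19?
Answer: 0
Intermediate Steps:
B(k) = 2*k*(-1 + k) (B(k) = (-1 + k)*(2*k) = 2*k*(-1 + k))
(B(1)*(-20))*19 = ((2*1*(-1 + 1))*(-20))*19 = ((2*1*0)*(-20))*19 = (0*(-20))*19 = 0*19 = 0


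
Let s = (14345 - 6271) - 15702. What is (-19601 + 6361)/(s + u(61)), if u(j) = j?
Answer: 13240/7567 ≈ 1.7497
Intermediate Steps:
s = -7628 (s = 8074 - 15702 = -7628)
(-19601 + 6361)/(s + u(61)) = (-19601 + 6361)/(-7628 + 61) = -13240/(-7567) = -13240*(-1/7567) = 13240/7567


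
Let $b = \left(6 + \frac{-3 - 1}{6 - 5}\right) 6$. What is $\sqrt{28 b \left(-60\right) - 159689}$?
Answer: $i \sqrt{179849} \approx 424.09 i$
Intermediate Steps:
$b = 12$ ($b = \left(6 - \frac{4}{1}\right) 6 = \left(6 - 4\right) 6 = 2 \cdot 6 = 12$)
$\sqrt{28 b \left(-60\right) - 159689} = \sqrt{28 \cdot 12 \left(-60\right) - 159689} = \sqrt{336 \left(-60\right) - 159689} = \sqrt{-20160 - 159689} = \sqrt{-179849} = i \sqrt{179849}$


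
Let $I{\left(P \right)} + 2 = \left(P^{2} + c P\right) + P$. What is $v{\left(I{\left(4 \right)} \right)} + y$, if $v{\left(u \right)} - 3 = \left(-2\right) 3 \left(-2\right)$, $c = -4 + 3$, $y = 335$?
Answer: $350$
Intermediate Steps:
$c = -1$
$I{\left(P \right)} = -2 + P^{2}$ ($I{\left(P \right)} = -2 + \left(\left(P^{2} - P\right) + P\right) = -2 + P^{2}$)
$v{\left(u \right)} = 15$ ($v{\left(u \right)} = 3 + \left(-2\right) 3 \left(-2\right) = 3 - -12 = 3 + 12 = 15$)
$v{\left(I{\left(4 \right)} \right)} + y = 15 + 335 = 350$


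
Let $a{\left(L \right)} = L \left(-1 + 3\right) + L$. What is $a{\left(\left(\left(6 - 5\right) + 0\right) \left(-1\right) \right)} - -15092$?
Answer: $15089$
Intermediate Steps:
$a{\left(L \right)} = 3 L$ ($a{\left(L \right)} = L 2 + L = 2 L + L = 3 L$)
$a{\left(\left(\left(6 - 5\right) + 0\right) \left(-1\right) \right)} - -15092 = 3 \left(\left(6 - 5\right) + 0\right) \left(-1\right) - -15092 = 3 \left(1 + 0\right) \left(-1\right) + 15092 = 3 \cdot 1 \left(-1\right) + 15092 = 3 \left(-1\right) + 15092 = -3 + 15092 = 15089$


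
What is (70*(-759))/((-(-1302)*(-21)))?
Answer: 1265/651 ≈ 1.9432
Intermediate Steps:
(70*(-759))/((-(-1302)*(-21))) = -53130/((-1*27342)) = -53130/(-27342) = -53130*(-1/27342) = 1265/651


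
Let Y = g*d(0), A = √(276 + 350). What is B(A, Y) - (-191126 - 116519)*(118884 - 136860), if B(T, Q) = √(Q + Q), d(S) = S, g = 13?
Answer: -5530226520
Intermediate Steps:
A = √626 ≈ 25.020
Y = 0 (Y = 13*0 = 0)
B(T, Q) = √2*√Q (B(T, Q) = √(2*Q) = √2*√Q)
B(A, Y) - (-191126 - 116519)*(118884 - 136860) = √2*√0 - (-191126 - 116519)*(118884 - 136860) = √2*0 - (-307645)*(-17976) = 0 - 1*5530226520 = 0 - 5530226520 = -5530226520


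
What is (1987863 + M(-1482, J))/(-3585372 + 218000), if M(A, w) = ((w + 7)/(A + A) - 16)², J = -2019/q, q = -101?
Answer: -44543218524333637/75444963233326128 ≈ -0.59041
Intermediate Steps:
J = 2019/101 (J = -2019/(-101) = -2019*(-1/101) = 2019/101 ≈ 19.990)
M(A, w) = (-16 + (7 + w)/(2*A))² (M(A, w) = ((7 + w)/((2*A)) - 16)² = ((7 + w)*(1/(2*A)) - 16)² = ((7 + w)/(2*A) - 16)² = (-16 + (7 + w)/(2*A))²)
(1987863 + M(-1482, J))/(-3585372 + 218000) = (1987863 + (¼)*(7 + 2019/101 - 32*(-1482))²/(-1482)²)/(-3585372 + 218000) = (1987863 + (¼)*(1/2196324)*(7 + 2019/101 + 47424)²)/(-3367372) = (1987863 + (¼)*(1/2196324)*(4792550/101)²)*(-1/3367372) = (1987863 + (¼)*(1/2196324)*(22968535502500/10201))*(-1/3367372) = (1987863 + 5742133875625/22404701124)*(-1/3367372) = (44543218524333637/22404701124)*(-1/3367372) = -44543218524333637/75444963233326128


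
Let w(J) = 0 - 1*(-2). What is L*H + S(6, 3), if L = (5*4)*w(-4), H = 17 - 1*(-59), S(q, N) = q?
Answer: 3046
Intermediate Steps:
w(J) = 2 (w(J) = 0 + 2 = 2)
H = 76 (H = 17 + 59 = 76)
L = 40 (L = (5*4)*2 = 20*2 = 40)
L*H + S(6, 3) = 40*76 + 6 = 3040 + 6 = 3046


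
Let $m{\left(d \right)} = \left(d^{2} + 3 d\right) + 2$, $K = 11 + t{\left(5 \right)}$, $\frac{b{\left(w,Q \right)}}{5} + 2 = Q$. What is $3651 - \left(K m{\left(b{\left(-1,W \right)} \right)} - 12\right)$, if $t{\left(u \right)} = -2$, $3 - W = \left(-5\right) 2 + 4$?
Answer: $-8325$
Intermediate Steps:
$W = 9$ ($W = 3 - \left(\left(-5\right) 2 + 4\right) = 3 - \left(-10 + 4\right) = 3 - -6 = 3 + 6 = 9$)
$b{\left(w,Q \right)} = -10 + 5 Q$
$K = 9$ ($K = 11 - 2 = 9$)
$m{\left(d \right)} = 2 + d^{2} + 3 d$
$3651 - \left(K m{\left(b{\left(-1,W \right)} \right)} - 12\right) = 3651 - \left(9 \left(2 + \left(-10 + 5 \cdot 9\right)^{2} + 3 \left(-10 + 5 \cdot 9\right)\right) - 12\right) = 3651 - \left(9 \left(2 + \left(-10 + 45\right)^{2} + 3 \left(-10 + 45\right)\right) - 12\right) = 3651 - \left(9 \left(2 + 35^{2} + 3 \cdot 35\right) - 12\right) = 3651 - \left(9 \left(2 + 1225 + 105\right) - 12\right) = 3651 - \left(9 \cdot 1332 - 12\right) = 3651 - \left(11988 - 12\right) = 3651 - 11976 = -8325$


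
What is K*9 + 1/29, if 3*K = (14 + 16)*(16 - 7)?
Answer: 23491/29 ≈ 810.03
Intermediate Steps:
K = 90 (K = ((14 + 16)*(16 - 7))/3 = (30*9)/3 = (⅓)*270 = 90)
K*9 + 1/29 = 90*9 + 1/29 = 810 + 1/29 = 23491/29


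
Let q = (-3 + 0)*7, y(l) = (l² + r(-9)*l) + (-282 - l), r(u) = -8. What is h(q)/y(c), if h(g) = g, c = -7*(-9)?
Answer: -7/1040 ≈ -0.0067308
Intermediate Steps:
c = 63
y(l) = -282 + l² - 9*l (y(l) = (l² - 8*l) + (-282 - l) = -282 + l² - 9*l)
q = -21 (q = -3*7 = -21)
h(q)/y(c) = -21/(-282 + 63² - 9*63) = -21/(-282 + 3969 - 567) = -21/3120 = -21*1/3120 = -7/1040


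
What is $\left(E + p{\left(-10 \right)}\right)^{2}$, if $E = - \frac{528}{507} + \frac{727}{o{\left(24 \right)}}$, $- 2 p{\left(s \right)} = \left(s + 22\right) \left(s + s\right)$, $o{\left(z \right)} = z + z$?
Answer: $\frac{1183428501025}{65804544} \approx 17984.0$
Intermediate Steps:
$o{\left(z \right)} = 2 z$
$p{\left(s \right)} = - s \left(22 + s\right)$ ($p{\left(s \right)} = - \frac{\left(s + 22\right) \left(s + s\right)}{2} = - \frac{\left(22 + s\right) 2 s}{2} = - \frac{2 s \left(22 + s\right)}{2} = - s \left(22 + s\right)$)
$E = \frac{114415}{8112}$ ($E = - \frac{528}{507} + \frac{727}{2 \cdot 24} = \left(-528\right) \frac{1}{507} + \frac{727}{48} = - \frac{176}{169} + 727 \cdot \frac{1}{48} = - \frac{176}{169} + \frac{727}{48} = \frac{114415}{8112} \approx 14.104$)
$\left(E + p{\left(-10 \right)}\right)^{2} = \left(\frac{114415}{8112} - - 10 \left(22 - 10\right)\right)^{2} = \left(\frac{114415}{8112} - \left(-10\right) 12\right)^{2} = \left(\frac{114415}{8112} + 120\right)^{2} = \left(\frac{1087855}{8112}\right)^{2} = \frac{1183428501025}{65804544}$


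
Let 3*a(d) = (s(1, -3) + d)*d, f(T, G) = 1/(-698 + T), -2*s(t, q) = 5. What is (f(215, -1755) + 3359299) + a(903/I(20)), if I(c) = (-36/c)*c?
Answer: 233662004495/69552 ≈ 3.3595e+6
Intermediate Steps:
s(t, q) = -5/2 (s(t, q) = -1/2*5 = -5/2)
I(c) = -36
a(d) = d*(-5/2 + d)/3 (a(d) = ((-5/2 + d)*d)/3 = (d*(-5/2 + d))/3 = d*(-5/2 + d)/3)
(f(215, -1755) + 3359299) + a(903/I(20)) = (1/(-698 + 215) + 3359299) + (903/(-36))*(-5 + 2*(903/(-36)))/6 = (1/(-483) + 3359299) + (903*(-1/36))*(-5 + 2*(903*(-1/36)))/6 = (-1/483 + 3359299) + (1/6)*(-301/12)*(-5 + 2*(-301/12)) = 1622541416/483 + (1/6)*(-301/12)*(-5 - 301/6) = 1622541416/483 + (1/6)*(-301/12)*(-331/6) = 1622541416/483 + 99631/432 = 233662004495/69552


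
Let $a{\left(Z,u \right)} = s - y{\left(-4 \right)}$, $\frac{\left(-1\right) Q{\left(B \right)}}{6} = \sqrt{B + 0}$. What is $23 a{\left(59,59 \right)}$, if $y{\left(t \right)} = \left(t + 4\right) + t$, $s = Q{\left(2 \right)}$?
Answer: $92 - 138 \sqrt{2} \approx -103.16$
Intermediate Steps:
$Q{\left(B \right)} = - 6 \sqrt{B}$ ($Q{\left(B \right)} = - 6 \sqrt{B + 0} = - 6 \sqrt{B}$)
$s = - 6 \sqrt{2} \approx -8.4853$
$y{\left(t \right)} = 4 + 2 t$ ($y{\left(t \right)} = \left(4 + t\right) + t = 4 + 2 t$)
$a{\left(Z,u \right)} = 4 - 6 \sqrt{2}$ ($a{\left(Z,u \right)} = - 6 \sqrt{2} - \left(4 + 2 \left(-4\right)\right) = - 6 \sqrt{2} - \left(4 - 8\right) = - 6 \sqrt{2} - -4 = - 6 \sqrt{2} + 4 = 4 - 6 \sqrt{2}$)
$23 a{\left(59,59 \right)} = 23 \left(4 - 6 \sqrt{2}\right) = 92 - 138 \sqrt{2}$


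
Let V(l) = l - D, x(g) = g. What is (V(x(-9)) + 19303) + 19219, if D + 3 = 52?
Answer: 38464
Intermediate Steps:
D = 49 (D = -3 + 52 = 49)
V(l) = -49 + l (V(l) = l - 1*49 = l - 49 = -49 + l)
(V(x(-9)) + 19303) + 19219 = ((-49 - 9) + 19303) + 19219 = (-58 + 19303) + 19219 = 19245 + 19219 = 38464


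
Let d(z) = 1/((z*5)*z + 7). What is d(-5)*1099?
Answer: 1099/132 ≈ 8.3258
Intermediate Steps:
d(z) = 1/(7 + 5*z²) (d(z) = 1/((5*z)*z + 7) = 1/(5*z² + 7) = 1/(7 + 5*z²))
d(-5)*1099 = 1099/(7 + 5*(-5)²) = 1099/(7 + 5*25) = 1099/(7 + 125) = 1099/132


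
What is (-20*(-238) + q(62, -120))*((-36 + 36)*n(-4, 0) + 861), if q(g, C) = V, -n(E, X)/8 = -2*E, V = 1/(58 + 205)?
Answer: 1077869541/263 ≈ 4.0984e+6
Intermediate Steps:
V = 1/263 ≈ 0.0038023
n(E, X) = 16*E (n(E, X) = -(-16)*E = 16*E)
q(g, C) = 1/263
(-20*(-238) + q(62, -120))*((-36 + 36)*n(-4, 0) + 861) = (-20*(-238) + 1/263)*((-36 + 36)*(16*(-4)) + 861) = (4760 + 1/263)*(0*(-64) + 861) = 1251881*(0 + 861)/263 = (1251881/263)*861 = 1077869541/263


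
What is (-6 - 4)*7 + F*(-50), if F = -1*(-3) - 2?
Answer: -120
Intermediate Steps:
F = 1 (F = 3 - 2 = 1)
(-6 - 4)*7 + F*(-50) = (-6 - 4)*7 + 1*(-50) = -10*7 - 50 = -70 - 50 = -120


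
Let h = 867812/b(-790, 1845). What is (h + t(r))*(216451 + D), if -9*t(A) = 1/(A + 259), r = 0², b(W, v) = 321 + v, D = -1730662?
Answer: -170169354474937/280497 ≈ -6.0667e+8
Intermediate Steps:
r = 0
t(A) = -1/(9*(259 + A)) (t(A) = -1/(9*(A + 259)) = -1/(9*(259 + A)))
h = 433906/1083 (h = 867812/(321 + 1845) = 867812/2166 = 867812*(1/2166) = 433906/1083 ≈ 400.65)
(h + t(r))*(216451 + D) = (433906/1083 - 1/(2331 + 9*0))*(216451 - 1730662) = (433906/1083 - 1/(2331 + 0))*(-1514211) = (433906/1083 - 1/2331)*(-1514211) = (337144601/841491)*(-1514211) = -170169354474937/280497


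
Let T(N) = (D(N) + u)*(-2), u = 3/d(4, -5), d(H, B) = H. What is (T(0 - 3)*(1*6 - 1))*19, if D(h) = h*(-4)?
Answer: -4845/2 ≈ -2422.5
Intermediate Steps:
D(h) = -4*h
u = 3/4 ≈ 0.75000
T(N) = -3/2 + 8*N (T(N) = (-4*N + 3/4)*(-2) = (3/4 - 4*N)*(-2) = -3/2 + 8*N)
(T(0 - 3)*(1*6 - 1))*19 = ((-3/2 + 8*(0 - 3))*(1*6 - 1))*19 = ((-3/2 + 8*(-3))*(6 - 1))*19 = ((-3/2 - 24)*5)*19 = -51/2*5*19 = -255/2*19 = -4845/2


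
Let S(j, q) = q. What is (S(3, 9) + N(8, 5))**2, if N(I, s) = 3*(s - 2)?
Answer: 324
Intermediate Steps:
N(I, s) = -6 + 3*s (N(I, s) = 3*(-2 + s) = -6 + 3*s)
(S(3, 9) + N(8, 5))**2 = (9 + (-6 + 3*5))**2 = (9 + (-6 + 15))**2 = (9 + 9)**2 = 18**2 = 324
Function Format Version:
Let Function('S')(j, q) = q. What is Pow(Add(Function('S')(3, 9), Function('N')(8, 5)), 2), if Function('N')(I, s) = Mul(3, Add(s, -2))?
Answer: 324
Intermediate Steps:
Function('N')(I, s) = Add(-6, Mul(3, s)) (Function('N')(I, s) = Mul(3, Add(-2, s)) = Add(-6, Mul(3, s)))
Pow(Add(Function('S')(3, 9), Function('N')(8, 5)), 2) = Pow(Add(9, Add(-6, Mul(3, 5))), 2) = Pow(Add(9, Add(-6, 15)), 2) = Pow(Add(9, 9), 2) = Pow(18, 2) = 324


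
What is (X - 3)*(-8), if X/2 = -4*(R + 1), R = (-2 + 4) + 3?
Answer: 408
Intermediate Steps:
R = 5 (R = 2 + 3 = 5)
X = -48 (X = 2*(-4*(5 + 1)) = 2*(-4*6) = 2*(-24) = -48)
(X - 3)*(-8) = (-48 - 3)*(-8) = -51*(-8) = 408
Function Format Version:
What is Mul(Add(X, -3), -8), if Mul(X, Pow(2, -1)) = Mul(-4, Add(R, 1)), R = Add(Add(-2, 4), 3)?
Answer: 408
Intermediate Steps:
R = 5 (R = Add(2, 3) = 5)
X = -48 (X = Mul(2, Mul(-4, Add(5, 1))) = Mul(2, Mul(-4, 6)) = Mul(2, -24) = -48)
Mul(Add(X, -3), -8) = Mul(Add(-48, -3), -8) = Mul(-51, -8) = 408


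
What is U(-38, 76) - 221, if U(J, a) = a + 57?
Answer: -88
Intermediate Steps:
U(J, a) = 57 + a
U(-38, 76) - 221 = (57 + 76) - 221 = 133 - 221 = -88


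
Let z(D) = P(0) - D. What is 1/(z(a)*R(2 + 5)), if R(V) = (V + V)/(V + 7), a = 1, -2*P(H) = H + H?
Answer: -1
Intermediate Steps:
P(H) = -H (P(H) = -(H + H)/2 = -H)
R(V) = 2*V/(7 + V) (R(V) = (2*V)/(7 + V) = 2*V/(7 + V))
z(D) = -D (z(D) = -1*0 - D = 0 - D = -D)
1/(z(a)*R(2 + 5)) = 1/((-1*1)*(2*(2 + 5)/(7 + (2 + 5)))) = 1/(-2*7/(7 + 7)) = 1/(-2*7/14) = 1/(-1*1) = 1/(-1) = -1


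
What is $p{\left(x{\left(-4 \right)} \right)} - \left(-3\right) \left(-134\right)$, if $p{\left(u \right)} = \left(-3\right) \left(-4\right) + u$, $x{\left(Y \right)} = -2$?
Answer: $-392$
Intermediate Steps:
$p{\left(u \right)} = 12 + u$
$p{\left(x{\left(-4 \right)} \right)} - \left(-3\right) \left(-134\right) = \left(12 - 2\right) - \left(-3\right) \left(-134\right) = 10 - 402 = -392$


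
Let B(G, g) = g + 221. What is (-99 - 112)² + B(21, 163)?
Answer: 44905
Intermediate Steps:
B(G, g) = 221 + g
(-99 - 112)² + B(21, 163) = (-99 - 112)² + (221 + 163) = (-211)² + 384 = 44521 + 384 = 44905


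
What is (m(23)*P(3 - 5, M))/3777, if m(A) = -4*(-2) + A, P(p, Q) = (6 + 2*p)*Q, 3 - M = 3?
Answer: 0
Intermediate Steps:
M = 0 (M = 3 - 1*3 = 3 - 3 = 0)
P(p, Q) = Q*(6 + 2*p)
m(A) = 8 + A
(m(23)*P(3 - 5, M))/3777 = ((8 + 23)*(2*0*(3 + (3 - 5))))/3777 = (31*(2*0*(3 - 2)))*(1/3777) = (31*(2*0*1))*(1/3777) = (31*0)*(1/3777) = 0*(1/3777) = 0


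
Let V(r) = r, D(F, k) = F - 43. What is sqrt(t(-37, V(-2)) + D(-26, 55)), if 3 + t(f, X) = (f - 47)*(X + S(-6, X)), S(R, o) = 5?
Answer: 18*I ≈ 18.0*I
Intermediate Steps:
D(F, k) = -43 + F
t(f, X) = -3 + (-47 + f)*(5 + X) (t(f, X) = -3 + (f - 47)*(X + 5) = -3 + (-47 + f)*(5 + X))
sqrt(t(-37, V(-2)) + D(-26, 55)) = sqrt((-238 - 47*(-2) + 5*(-37) - 2*(-37)) + (-43 - 26)) = sqrt((-238 + 94 - 185 + 74) - 69) = sqrt(-255 - 69) = sqrt(-324) = 18*I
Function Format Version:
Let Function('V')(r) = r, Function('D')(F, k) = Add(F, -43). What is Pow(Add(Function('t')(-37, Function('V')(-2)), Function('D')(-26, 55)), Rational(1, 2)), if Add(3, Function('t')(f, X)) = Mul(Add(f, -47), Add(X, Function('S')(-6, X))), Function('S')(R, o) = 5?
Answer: Mul(18, I) ≈ Mul(18.000, I)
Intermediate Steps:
Function('D')(F, k) = Add(-43, F)
Function('t')(f, X) = Add(-3, Mul(Add(-47, f), Add(5, X))) (Function('t')(f, X) = Add(-3, Mul(Add(f, -47), Add(X, 5))) = Add(-3, Mul(Add(-47, f), Add(5, X))))
Pow(Add(Function('t')(-37, Function('V')(-2)), Function('D')(-26, 55)), Rational(1, 2)) = Pow(Add(Add(-238, Mul(-47, -2), Mul(5, -37), Mul(-2, -37)), Add(-43, -26)), Rational(1, 2)) = Pow(Add(Add(-238, 94, -185, 74), -69), Rational(1, 2)) = Pow(Add(-255, -69), Rational(1, 2)) = Pow(-324, Rational(1, 2)) = Mul(18, I)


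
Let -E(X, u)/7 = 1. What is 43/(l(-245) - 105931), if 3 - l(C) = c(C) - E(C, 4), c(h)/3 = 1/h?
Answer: -10535/25954072 ≈ -0.00040591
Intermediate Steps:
E(X, u) = -7 (E(X, u) = -7*1 = -7)
c(h) = 3/h
l(C) = -4 - 3/C (l(C) = 3 - (3/C - 1*(-7)) = 3 - (3/C + 7) = 3 - (7 + 3/C) = 3 + (-7 - 3/C) = -4 - 3/C)
43/(l(-245) - 105931) = 43/((-4 - 3/(-245)) - 105931) = 43/((-4 - 3*(-1/245)) - 105931) = 43/((-4 + 3/245) - 105931) = 43/(-977/245 - 105931) = 43/(-25954072/245) = -245/25954072*43 = -10535/25954072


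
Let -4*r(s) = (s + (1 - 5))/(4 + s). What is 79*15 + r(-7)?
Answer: 14209/12 ≈ 1184.1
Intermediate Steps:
r(s) = -(-4 + s)/(4*(4 + s)) (r(s) = -(s + (1 - 5))/(4*(4 + s)) = -(s - 4)/(4*(4 + s)) = -(-4 + s)/(4*(4 + s)))
79*15 + r(-7) = 79*15 + (4 - 1*(-7))/(4*(4 - 7)) = 1185 + (1/4)*(4 + 7)/(-3) = 1185 + (1/4)*(-1/3)*11 = 1185 - 11/12 = 14209/12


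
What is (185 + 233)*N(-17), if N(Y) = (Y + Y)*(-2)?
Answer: 28424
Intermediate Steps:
N(Y) = -4*Y (N(Y) = (2*Y)*(-2) = -4*Y)
(185 + 233)*N(-17) = (185 + 233)*(-4*(-17)) = 418*68 = 28424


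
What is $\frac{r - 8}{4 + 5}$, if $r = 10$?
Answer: $\frac{2}{9} \approx 0.22222$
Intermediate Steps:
$\frac{r - 8}{4 + 5} = \frac{10 - 8}{4 + 5} = \frac{2}{9}$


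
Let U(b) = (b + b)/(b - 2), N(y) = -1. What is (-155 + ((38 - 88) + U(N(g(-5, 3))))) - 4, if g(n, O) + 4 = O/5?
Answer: -625/3 ≈ -208.33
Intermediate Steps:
g(n, O) = -4 + O/5
U(b) = 2*b/(-2 + b) (U(b) = (2*b)/(-2 + b) = 2*b/(-2 + b))
(-155 + ((38 - 88) + U(N(g(-5, 3))))) - 4 = (-155 + ((38 - 88) + 2*(-1)/(-2 - 1))) - 4 = (-155 + (-50 + 2*(-1)/(-3))) - 4 = (-155 + (-50 + 2*(-1)*(-⅓))) - 4 = (-155 + (-50 + ⅔)) - 4 = (-155 - 148/3) - 4 = -613/3 - 4 = -625/3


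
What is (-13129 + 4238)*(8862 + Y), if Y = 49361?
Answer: -517660693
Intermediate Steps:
(-13129 + 4238)*(8862 + Y) = (-13129 + 4238)*(8862 + 49361) = -8891*58223 = -517660693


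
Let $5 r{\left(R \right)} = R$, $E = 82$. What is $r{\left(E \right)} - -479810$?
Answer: $\frac{2399132}{5} \approx 4.7983 \cdot 10^{5}$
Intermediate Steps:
$r{\left(R \right)} = \frac{R}{5}$
$r{\left(E \right)} - -479810 = \frac{1}{5} \cdot 82 - -479810 = \frac{82}{5} + 479810 = \frac{2399132}{5}$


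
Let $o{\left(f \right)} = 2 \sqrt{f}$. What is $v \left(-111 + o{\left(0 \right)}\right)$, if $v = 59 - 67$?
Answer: $888$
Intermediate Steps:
$v = -8$
$v \left(-111 + o{\left(0 \right)}\right) = - 8 \left(-111 + 2 \sqrt{0}\right) = - 8 \left(-111 + 2 \cdot 0\right) = - 8 \left(-111 + 0\right) = \left(-8\right) \left(-111\right) = 888$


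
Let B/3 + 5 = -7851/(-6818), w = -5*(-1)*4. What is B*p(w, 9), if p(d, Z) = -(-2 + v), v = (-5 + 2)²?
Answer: 78717/974 ≈ 80.818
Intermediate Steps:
v = 9 (v = (-3)² = 9)
w = 20 (w = 5*4 = 20)
p(d, Z) = -7 (p(d, Z) = -(-2 + 9) = -1*7 = -7)
B = -78717/6818 (B = -15 + 3*(-7851/(-6818)) = -15 + 3*(-7851*(-1/6818)) = -15 + 3*(7851/6818) = -15 + 23553/6818 = -78717/6818 ≈ -11.545)
B*p(w, 9) = -78717/6818*(-7) = 78717/974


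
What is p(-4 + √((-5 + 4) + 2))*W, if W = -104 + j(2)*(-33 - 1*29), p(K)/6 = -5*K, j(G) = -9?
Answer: 40860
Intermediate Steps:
p(K) = -30*K (p(K) = 6*(-5*K) = -30*K)
W = 454 (W = -104 - 9*(-33 - 1*29) = -104 - 9*(-33 - 29) = -104 - 9*(-62) = -104 + 558 = 454)
p(-4 + √((-5 + 4) + 2))*W = -30*(-4 + √((-5 + 4) + 2))*454 = -30*(-4 + √(-1 + 2))*454 = -30*(-4 + √1)*454 = -30*(-4 + 1)*454 = -30*(-3)*454 = 90*454 = 40860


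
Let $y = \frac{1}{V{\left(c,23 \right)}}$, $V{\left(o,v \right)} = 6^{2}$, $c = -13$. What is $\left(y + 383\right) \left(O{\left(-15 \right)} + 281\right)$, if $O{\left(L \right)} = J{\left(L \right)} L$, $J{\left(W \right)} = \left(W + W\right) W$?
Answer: $- \frac{89201041}{36} \approx -2.4778 \cdot 10^{6}$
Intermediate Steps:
$J{\left(W \right)} = 2 W^{2}$ ($J{\left(W \right)} = 2 W W = 2 W^{2}$)
$O{\left(L \right)} = 2 L^{3}$ ($O{\left(L \right)} = 2 L^{2} L = 2 L^{3}$)
$V{\left(o,v \right)} = 36$
$y = \frac{1}{36} \approx 0.027778$
$\left(y + 383\right) \left(O{\left(-15 \right)} + 281\right) = \left(\frac{1}{36} + 383\right) \left(2 \left(-15\right)^{3} + 281\right) = \frac{13789 \left(2 \left(-3375\right) + 281\right)}{36} = \frac{13789 \left(-6750 + 281\right)}{36} = \frac{13789}{36} \left(-6469\right) = - \frac{89201041}{36}$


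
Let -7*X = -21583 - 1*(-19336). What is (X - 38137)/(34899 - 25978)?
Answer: -37816/8921 ≈ -4.2390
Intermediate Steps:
X = 321 (X = -(-21583 - 1*(-19336))/7 = -(-21583 + 19336)/7 = -1/7*(-2247) = 321)
(X - 38137)/(34899 - 25978) = (321 - 38137)/(34899 - 25978) = -37816/8921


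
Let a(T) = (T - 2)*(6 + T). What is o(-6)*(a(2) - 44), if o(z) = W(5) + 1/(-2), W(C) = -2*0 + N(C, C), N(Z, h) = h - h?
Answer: 22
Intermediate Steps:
N(Z, h) = 0
W(C) = 0 (W(C) = -2*0 + 0 = 0 + 0 = 0)
o(z) = -½ (o(z) = 0 + 1/(-2) = 0 - ½ = -½)
a(T) = (-2 + T)*(6 + T)
o(-6)*(a(2) - 44) = -((-12 + 2² + 4*2) - 44)/2 = -((-12 + 4 + 8) - 44)/2 = -(0 - 44)/2 = -½*(-44) = 22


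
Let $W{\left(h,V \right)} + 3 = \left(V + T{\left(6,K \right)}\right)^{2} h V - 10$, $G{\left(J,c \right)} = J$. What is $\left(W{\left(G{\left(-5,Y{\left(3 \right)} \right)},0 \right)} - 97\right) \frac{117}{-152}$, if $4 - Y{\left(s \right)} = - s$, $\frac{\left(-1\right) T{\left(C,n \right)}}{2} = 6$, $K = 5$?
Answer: $\frac{6435}{76} \approx 84.671$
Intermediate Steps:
$T{\left(C,n \right)} = -12$ ($T{\left(C,n \right)} = \left(-2\right) 6 = -12$)
$Y{\left(s \right)} = 4 + s$ ($Y{\left(s \right)} = 4 - - s = 4 + s$)
$W{\left(h,V \right)} = -13 + V h \left(-12 + V\right)^{2}$ ($W{\left(h,V \right)} = -3 + \left(\left(V - 12\right)^{2} h V - 10\right) = -3 + \left(\left(-12 + V\right)^{2} h V - 10\right) = -3 + \left(h \left(-12 + V\right)^{2} V - 10\right) = -3 + \left(V h \left(-12 + V\right)^{2} - 10\right) = -3 + \left(-10 + V h \left(-12 + V\right)^{2}\right) = -13 + V h \left(-12 + V\right)^{2}$)
$\left(W{\left(G{\left(-5,Y{\left(3 \right)} \right)},0 \right)} - 97\right) \frac{117}{-152} = \left(\left(-13 + 0 \left(-5\right) \left(-12 + 0\right)^{2}\right) - 97\right) \frac{117}{-152} = \left(\left(-13 + 0 \left(-5\right) \left(-12\right)^{2}\right) - 97\right) 117 \left(- \frac{1}{152}\right) = \left(\left(-13 + 0 \left(-5\right) 144\right) - 97\right) \left(- \frac{117}{152}\right) = \left(\left(-13 + 0\right) - 97\right) \left(- \frac{117}{152}\right) = \left(-13 - 97\right) \left(- \frac{117}{152}\right) = \left(-110\right) \left(- \frac{117}{152}\right) = \frac{6435}{76}$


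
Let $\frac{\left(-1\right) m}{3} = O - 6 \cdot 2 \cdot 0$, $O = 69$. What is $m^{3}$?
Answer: $-8869743$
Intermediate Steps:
$m = -207$ ($m = - 3 \left(69 - 6 \cdot 2 \cdot 0\right) = - 3 \left(69 - 12 \cdot 0\right) = - 3 \left(69 - 0\right) = - 3 \left(69 + 0\right) = \left(-3\right) 69 = -207$)
$m^{3} = \left(-207\right)^{3} = -8869743$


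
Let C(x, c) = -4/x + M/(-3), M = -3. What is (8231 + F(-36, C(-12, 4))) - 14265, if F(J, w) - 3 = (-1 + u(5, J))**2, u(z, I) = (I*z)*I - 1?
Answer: 41958453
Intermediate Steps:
u(z, I) = -1 + z*I**2 (u(z, I) = z*I**2 - 1 = -1 + z*I**2)
C(x, c) = 1 - 4/x (C(x, c) = -4/x - 3/(-3) = -4/x - 3*(-1/3) = -4/x + 1 = 1 - 4/x)
F(J, w) = 3 + (-2 + 5*J**2)**2 (F(J, w) = 3 + (-1 + (-1 + 5*J**2))**2 = 3 + (-2 + 5*J**2)**2)
(8231 + F(-36, C(-12, 4))) - 14265 = (8231 + (3 + (-2 + 5*(-36)**2)**2)) - 14265 = (8231 + (3 + (-2 + 5*1296)**2)) - 14265 = (8231 + (3 + (-2 + 6480)**2)) - 14265 = (8231 + (3 + 6478**2)) - 14265 = (8231 + (3 + 41964484)) - 14265 = (8231 + 41964487) - 14265 = 41972718 - 14265 = 41958453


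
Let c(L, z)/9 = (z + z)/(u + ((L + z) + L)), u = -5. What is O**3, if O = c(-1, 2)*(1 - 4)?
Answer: 1259712/125 ≈ 10078.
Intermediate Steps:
c(L, z) = 18*z/(-5 + z + 2*L) (c(L, z) = 9*((z + z)/(-5 + ((L + z) + L))) = 9*((2*z)/(-5 + (z + 2*L))) = 9*((2*z)/(-5 + z + 2*L)) = 9*(2*z/(-5 + z + 2*L)) = 18*z/(-5 + z + 2*L))
O = 108/5 (O = (18*2/(-5 + 2 + 2*(-1)))*(1 - 4) = (18*2/(-5 + 2 - 2))*(-3) = (18*2/(-5))*(-3) = (18*2*(-1/5))*(-3) = -36/5*(-3) = 108/5 ≈ 21.600)
O**3 = (108/5)**3 = 1259712/125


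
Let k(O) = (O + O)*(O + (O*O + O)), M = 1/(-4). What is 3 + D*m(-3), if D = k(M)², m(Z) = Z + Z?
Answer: 1389/512 ≈ 2.7129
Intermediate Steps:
M = -¼ ≈ -0.25000
m(Z) = 2*Z
k(O) = 2*O*(O² + 2*O) (k(O) = (2*O)*(O + (O² + O)) = (2*O)*(O + (O + O²)) = (2*O)*(O² + 2*O) = 2*O*(O² + 2*O))
D = 49/1024 (D = (2*(-¼)²*(2 - ¼))² = (2*(1/16)*(7/4))² = (7/32)² = 49/1024 ≈ 0.047852)
3 + D*m(-3) = 3 + 49*(2*(-3))/1024 = 3 + (49/1024)*(-6) = 3 - 147/512 = 1389/512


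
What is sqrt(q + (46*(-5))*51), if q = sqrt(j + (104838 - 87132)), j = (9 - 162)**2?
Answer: sqrt(-11730 + sqrt(41115)) ≈ 107.36*I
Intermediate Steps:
j = 23409 (j = (-153)**2 = 23409)
q = sqrt(41115) (q = sqrt(23409 + (104838 - 87132)) = sqrt(23409 + 17706) = sqrt(41115) ≈ 202.77)
sqrt(q + (46*(-5))*51) = sqrt(sqrt(41115) + (46*(-5))*51) = sqrt(sqrt(41115) - 230*51) = sqrt(sqrt(41115) - 11730) = sqrt(-11730 + sqrt(41115))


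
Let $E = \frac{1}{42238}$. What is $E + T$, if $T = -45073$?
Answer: $- \frac{1903793373}{42238} \approx -45073.0$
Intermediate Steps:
$E = \frac{1}{42238} \approx 2.3675 \cdot 10^{-5}$
$E + T = \frac{1}{42238} - 45073 = - \frac{1903793373}{42238}$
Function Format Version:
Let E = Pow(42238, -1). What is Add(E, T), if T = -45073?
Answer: Rational(-1903793373, 42238) ≈ -45073.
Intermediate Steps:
E = Rational(1, 42238) ≈ 2.3675e-5
Add(E, T) = Add(Rational(1, 42238), -45073) = Rational(-1903793373, 42238)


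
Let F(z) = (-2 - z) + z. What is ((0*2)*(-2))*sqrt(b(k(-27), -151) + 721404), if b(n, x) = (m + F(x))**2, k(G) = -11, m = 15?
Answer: 0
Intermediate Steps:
F(z) = -2
b(n, x) = 169 (b(n, x) = (15 - 2)**2 = 13**2 = 169)
((0*2)*(-2))*sqrt(b(k(-27), -151) + 721404) = ((0*2)*(-2))*sqrt(169 + 721404) = (0*(-2))*sqrt(721573) = 0*sqrt(721573) = 0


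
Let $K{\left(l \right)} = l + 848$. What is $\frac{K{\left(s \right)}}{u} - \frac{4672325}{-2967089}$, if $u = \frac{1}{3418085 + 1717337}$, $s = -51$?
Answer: $\frac{12144091543539051}{2967089} \approx 4.0929 \cdot 10^{9}$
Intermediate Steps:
$u = \frac{1}{5135422} \approx 1.9473 \cdot 10^{-7}$
$K{\left(l \right)} = 848 + l$
$\frac{K{\left(s \right)}}{u} - \frac{4672325}{-2967089} = \left(848 - 51\right) \frac{1}{\frac{1}{5135422}} - \frac{4672325}{-2967089} = 797 \cdot 5135422 - - \frac{4672325}{2967089} = 4092931334 + \frac{4672325}{2967089} = \frac{12144091543539051}{2967089}$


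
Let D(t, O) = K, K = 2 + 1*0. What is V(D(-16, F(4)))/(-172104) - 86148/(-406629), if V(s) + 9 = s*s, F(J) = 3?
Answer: 1647605393/7775830824 ≈ 0.21189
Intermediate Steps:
K = 2 (K = 2 + 0 = 2)
D(t, O) = 2
V(s) = -9 + s² (V(s) = -9 + s*s = -9 + s²)
V(D(-16, F(4)))/(-172104) - 86148/(-406629) = (-9 + 2²)/(-172104) - 86148/(-406629) = (-9 + 4)*(-1/172104) - 86148*(-1/406629) = -5*(-1/172104) + 9572/45181 = 5/172104 + 9572/45181 = 1647605393/7775830824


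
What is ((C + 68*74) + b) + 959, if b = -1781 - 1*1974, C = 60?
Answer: 2296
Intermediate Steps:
b = -3755 (b = -1781 - 1974 = -3755)
((C + 68*74) + b) + 959 = ((60 + 68*74) - 3755) + 959 = ((60 + 5032) - 3755) + 959 = (5092 - 3755) + 959 = 1337 + 959 = 2296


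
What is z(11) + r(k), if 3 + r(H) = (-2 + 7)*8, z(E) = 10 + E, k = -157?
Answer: 58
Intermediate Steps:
r(H) = 37 (r(H) = -3 + (-2 + 7)*8 = -3 + 5*8 = -3 + 40 = 37)
z(11) + r(k) = (10 + 11) + 37 = 21 + 37 = 58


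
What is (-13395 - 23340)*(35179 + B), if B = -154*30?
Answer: -1122584865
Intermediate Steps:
B = -4620
(-13395 - 23340)*(35179 + B) = (-13395 - 23340)*(35179 - 4620) = -36735*30559 = -1122584865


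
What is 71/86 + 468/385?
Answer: 67583/33110 ≈ 2.0412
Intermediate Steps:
71/86 + 468/385 = 67583/33110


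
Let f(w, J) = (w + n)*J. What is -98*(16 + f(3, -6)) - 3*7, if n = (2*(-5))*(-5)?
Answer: 29575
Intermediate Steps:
n = 50 (n = -10*(-5) = 50)
f(w, J) = J*(50 + w) (f(w, J) = (w + 50)*J = (50 + w)*J = J*(50 + w))
-98*(16 + f(3, -6)) - 3*7 = -98*(16 - 6*(50 + 3)) - 3*7 = -98*(16 - 6*53) - 21 = -98*(16 - 318) - 21 = -98*(-302) - 21 = 29596 - 21 = 29575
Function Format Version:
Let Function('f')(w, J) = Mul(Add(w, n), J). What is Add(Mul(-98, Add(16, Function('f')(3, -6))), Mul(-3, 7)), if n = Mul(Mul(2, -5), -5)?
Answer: 29575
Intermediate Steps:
n = 50 (n = Mul(-10, -5) = 50)
Function('f')(w, J) = Mul(J, Add(50, w)) (Function('f')(w, J) = Mul(Add(w, 50), J) = Mul(Add(50, w), J) = Mul(J, Add(50, w)))
Add(Mul(-98, Add(16, Function('f')(3, -6))), Mul(-3, 7)) = Add(Mul(-98, Add(16, Mul(-6, Add(50, 3)))), Mul(-3, 7)) = Add(Mul(-98, Add(16, Mul(-6, 53))), -21) = Add(Mul(-98, Add(16, -318)), -21) = Add(Mul(-98, -302), -21) = Add(29596, -21) = 29575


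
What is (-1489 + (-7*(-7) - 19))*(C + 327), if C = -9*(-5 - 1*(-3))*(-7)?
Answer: -293259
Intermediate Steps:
C = -126 (C = -9*(-5 + 3)*(-7) = -9*(-2)*(-7) = 18*(-7) = -126)
(-1489 + (-7*(-7) - 19))*(C + 327) = (-1489 + (-7*(-7) - 19))*(-126 + 327) = (-1489 + (49 - 19))*201 = (-1489 + 30)*201 = -1459*201 = -293259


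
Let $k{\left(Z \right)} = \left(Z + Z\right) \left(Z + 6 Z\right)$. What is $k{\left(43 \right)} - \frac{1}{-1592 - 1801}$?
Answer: $\frac{87831199}{3393} \approx 25886.0$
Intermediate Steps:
$k{\left(Z \right)} = 14 Z^{2}$ ($k{\left(Z \right)} = 2 Z 7 Z = 14 Z^{2}$)
$k{\left(43 \right)} - \frac{1}{-1592 - 1801} = 14 \cdot 43^{2} - \frac{1}{-1592 - 1801} = 14 \cdot 1849 - \frac{1}{-3393} = 25886 - - \frac{1}{3393} = 25886 + \frac{1}{3393} = \frac{87831199}{3393}$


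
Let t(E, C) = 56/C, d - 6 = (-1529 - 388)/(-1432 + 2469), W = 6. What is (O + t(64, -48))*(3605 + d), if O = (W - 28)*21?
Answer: -5200467755/3111 ≈ -1.6716e+6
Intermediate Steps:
d = 4305/1037 (d = 6 + (-1529 - 388)/(-1432 + 2469) = 6 - 1917/1037 = 4305/1037 ≈ 4.1514)
O = -462 (O = (6 - 28)*21 = -22*21 = -462)
(O + t(64, -48))*(3605 + d) = (-462 + 56/(-48))*(3605 + 4305/1037) = (-462 + 56*(-1/48))*(3742690/1037) = (-462 - 7/6)*(3742690/1037) = -2779/6*3742690/1037 = -5200467755/3111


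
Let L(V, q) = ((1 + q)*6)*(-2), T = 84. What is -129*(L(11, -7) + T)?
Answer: -20124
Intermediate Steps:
L(V, q) = -12 - 12*q (L(V, q) = (6 + 6*q)*(-2) = -12 - 12*q)
-129*(L(11, -7) + T) = -129*((-12 - 12*(-7)) + 84) = -129*((-12 + 84) + 84) = -129*(72 + 84) = -129*156 = -20124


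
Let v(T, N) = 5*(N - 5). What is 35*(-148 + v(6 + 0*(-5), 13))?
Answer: -3780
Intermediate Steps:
v(T, N) = -25 + 5*N (v(T, N) = 5*(-5 + N) = -25 + 5*N)
35*(-148 + v(6 + 0*(-5), 13)) = 35*(-148 + (-25 + 5*13)) = 35*(-148 + (-25 + 65)) = 35*(-148 + 40) = 35*(-108) = -3780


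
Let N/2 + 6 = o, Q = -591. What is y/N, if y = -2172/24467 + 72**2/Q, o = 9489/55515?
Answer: 395145222150/519918832133 ≈ 0.76001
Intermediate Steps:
o = 3163/18505 (o = 9489*(1/55515) = 3163/18505 ≈ 0.17093)
N = -215734/18505 (N = -12 + 2*(3163/18505) = -12 + 6326/18505 = -215734/18505 ≈ -11.658)
y = -42706860/4819999 (y = -2172/24467 + 72**2/(-591) = -2172*1/24467 + 5184*(-1/591) = -2172/24467 - 1728/197 = -42706860/4819999 ≈ -8.8604)
y/N = -42706860/(4819999*(-215734/18505)) = -42706860/4819999*(-18505/215734) = 395145222150/519918832133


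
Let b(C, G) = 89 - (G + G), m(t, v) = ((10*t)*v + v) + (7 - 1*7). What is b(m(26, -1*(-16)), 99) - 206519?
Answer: -206628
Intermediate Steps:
m(t, v) = v + 10*t*v (m(t, v) = (10*t*v + v) + (7 - 7) = (v + 10*t*v) + 0 = v + 10*t*v)
b(C, G) = 89 - 2*G
b(m(26, -1*(-16)), 99) - 206519 = (89 - 2*99) - 206519 = (89 - 198) - 206519 = -109 - 206519 = -206628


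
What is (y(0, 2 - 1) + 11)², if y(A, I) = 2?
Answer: 169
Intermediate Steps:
(y(0, 2 - 1) + 11)² = (2 + 11)² = 13² = 169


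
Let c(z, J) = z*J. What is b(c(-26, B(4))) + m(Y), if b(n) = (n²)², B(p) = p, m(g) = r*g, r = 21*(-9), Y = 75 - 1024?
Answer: 117165217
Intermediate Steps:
Y = -949
r = -189
m(g) = -189*g
c(z, J) = J*z
b(n) = n⁴
b(c(-26, B(4))) + m(Y) = (4*(-26))⁴ - 189*(-949) = (-104)⁴ + 179361 = 116985856 + 179361 = 117165217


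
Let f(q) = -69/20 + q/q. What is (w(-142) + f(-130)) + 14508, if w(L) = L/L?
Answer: 290131/20 ≈ 14507.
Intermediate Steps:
f(q) = -49/20 (f(q) = -69*1/20 + 1 = -69/20 + 1 = -49/20)
w(L) = 1
(w(-142) + f(-130)) + 14508 = (1 - 49/20) + 14508 = -29/20 + 14508 = 290131/20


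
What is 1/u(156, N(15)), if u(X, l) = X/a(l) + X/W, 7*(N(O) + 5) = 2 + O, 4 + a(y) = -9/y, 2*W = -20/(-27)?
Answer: 5/546 ≈ 0.0091575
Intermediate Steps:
W = 10/27 (W = (-20/(-27))/2 = (-20*(-1/27))/2 = (½)*(20/27) = 10/27 ≈ 0.37037)
a(y) = -4 - 9/y
N(O) = -33/7 + O/7 (N(O) = -5 + (2 + O)/7 = -5 + (2/7 + O/7) = -33/7 + O/7)
u(X, l) = 27*X/10 + X/(-4 - 9/l) (u(X, l) = X/(-4 - 9/l) + X/(10/27) = X/(-4 - 9/l) + X*(27/10) = X/(-4 - 9/l) + 27*X/10 = 27*X/10 + X/(-4 - 9/l))
1/u(156, N(15)) = 1/((⅒)*156*(243 + 98*(-33/7 + (⅐)*15))/(9 + 4*(-33/7 + (⅐)*15))) = 1/((⅒)*156*(243 + 98*(-33/7 + 15/7))/(9 + 4*(-33/7 + 15/7))) = 1/((⅒)*156*(243 + 98*(-18/7))/(9 + 4*(-18/7))) = 1/((⅒)*156*(243 - 252)/(9 - 72/7)) = 1/((⅒)*156*(-9)/(-9/7)) = 1/((⅒)*156*(-7/9)*(-9)) = 1/(546/5) = 5/546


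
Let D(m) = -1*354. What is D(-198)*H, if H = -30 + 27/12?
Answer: 19647/2 ≈ 9823.5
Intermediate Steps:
D(m) = -354
H = -111/4 (H = -30 + 27*(1/12) = -30 + 9/4 = -111/4 ≈ -27.750)
D(-198)*H = -354*(-111/4) = 19647/2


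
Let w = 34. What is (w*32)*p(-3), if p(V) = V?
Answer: -3264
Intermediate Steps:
(w*32)*p(-3) = (34*32)*(-3) = 1088*(-3) = -3264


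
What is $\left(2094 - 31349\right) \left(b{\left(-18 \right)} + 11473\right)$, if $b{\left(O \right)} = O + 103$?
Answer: $-338129290$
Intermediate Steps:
$b{\left(O \right)} = 103 + O$
$\left(2094 - 31349\right) \left(b{\left(-18 \right)} + 11473\right) = \left(2094 - 31349\right) \left(\left(103 - 18\right) + 11473\right) = - 29255 \left(85 + 11473\right) = \left(-29255\right) 11558 = -338129290$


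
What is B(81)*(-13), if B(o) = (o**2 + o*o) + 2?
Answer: -170612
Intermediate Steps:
B(o) = 2 + 2*o**2 (B(o) = (o**2 + o**2) + 2 = 2*o**2 + 2 = 2 + 2*o**2)
B(81)*(-13) = (2 + 2*81**2)*(-13) = (2 + 2*6561)*(-13) = (2 + 13122)*(-13) = 13124*(-13) = -170612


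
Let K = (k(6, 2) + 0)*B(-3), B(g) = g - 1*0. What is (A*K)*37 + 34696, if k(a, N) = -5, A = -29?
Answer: 18601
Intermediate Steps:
B(g) = g (B(g) = g + 0 = g)
K = 15 (K = (-5 + 0)*(-3) = -5*(-3) = 15)
(A*K)*37 + 34696 = -29*15*37 + 34696 = -435*37 + 34696 = -16095 + 34696 = 18601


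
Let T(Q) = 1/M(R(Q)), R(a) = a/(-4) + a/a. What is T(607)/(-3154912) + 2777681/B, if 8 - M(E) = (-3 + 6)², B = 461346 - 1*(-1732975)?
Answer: 8763341313393/6922889654752 ≈ 1.2659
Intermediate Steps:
R(a) = 1 - a/4 (R(a) = a*(-¼) + 1 = -a/4 + 1 = 1 - a/4)
B = 2194321 (B = 461346 + 1732975 = 2194321)
M(E) = -1 (M(E) = 8 - (-3 + 6)² = 8 - 1*3² = 8 - 1*9 = 8 - 9 = -1)
T(Q) = -1 (T(Q) = 1/(-1) = -1)
T(607)/(-3154912) + 2777681/B = -1/(-3154912) + 2777681/2194321 = -1*(-1/3154912) + 2777681*(1/2194321) = 1/3154912 + 2777681/2194321 = 8763341313393/6922889654752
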